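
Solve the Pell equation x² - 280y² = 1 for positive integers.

We seek the smallest positive integers (x, y) with x² - 280y² = 1, i.e., x² = 280y² + 1.
Try successive y values:
y = 1: x² = 280·1² + 1 = 281, not a perfect square
y = 2: x² = 280·2² + 1 = 1121, not a perfect square
y = 3: x² = 280·3² + 1 = 2521, not a perfect square
... continuing the search (or via continued fractions) ...
y = 15: x² = 280·15² + 1 = 63001, x = 251 ✓

Verify: 251² - 280·15² = 63001 - 63000 = 1 ✓

x = 251, y = 15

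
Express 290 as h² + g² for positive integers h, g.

We need to find integers h, g > 0 such that h² + g² = 290.
Trying h = 1: g² = 290 - 1² = 290 - 1 = 289
g = 17
Check: 1² + 17² = 1 + 289 = 290 ✓

290 = 1² + 17²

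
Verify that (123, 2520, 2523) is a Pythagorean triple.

Compute a² + b² = 123² + 2520² = 15129 + 6350400 = 6365529
Compute c² = 2523² = 6365529
Since 6365529 = 6365529, confirmed.

Yes, it is a Pythagorean triple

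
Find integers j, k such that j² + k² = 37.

We need to find integers j, k > 0 such that j² + k² = 37.
Trying j = 1: k² = 37 - 1² = 37 - 1 = 36
k = 6
Check: 1² + 6² = 1 + 36 = 37 ✓

37 = 1² + 6²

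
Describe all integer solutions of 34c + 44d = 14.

Step 1: Compute gcd(34, 44) = 2.
Since 2 divides 14, solutions exist.

Step 2: Find a particular solution using extended Euclidean algorithm.
We get c₀ = -63, d₀ = 49.
Check: 34*-63 + 44*49 = 14 = 14 ✓

Step 3: Write the general solution.
c = -63 + (44/2)t = -63 + 22t
d = 49 - (34/2)t = 49 - 17t
for any integer t.

c = -63 + 22t, d = 49 - 17t for integer t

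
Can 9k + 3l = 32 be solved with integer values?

Step 1: Compute gcd(9, 3).
gcd(9, 3) = 3

Step 2: Check divisibility.
Does 3 divide 32? 32 = 3 x 10 + 2, so no.

By the theorem on linear Diophantine equations, 9k + 3l = 32 has integer solutions if and only if gcd(9, 3) divides 32. Since 3 does not divide 32, no solutions exist.

No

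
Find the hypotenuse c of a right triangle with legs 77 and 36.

c² = a² + b² = 77² + 36² = 5929 + 1296 = 7225
c = sqrt(7225) = 85

85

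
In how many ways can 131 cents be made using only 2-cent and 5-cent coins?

We need non-negative integers (x, y) with 2x + 5y = 131.
For each x from 0 to 65, check if (131 - 2x) is a non-negative multiple of 5.
Solutions (x, y): (3,25), (8,23), (13,21), (18,19), ...
Count: 13

13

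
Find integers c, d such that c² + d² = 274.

We need to find integers c, d > 0 such that c² + d² = 274.
Trying c = 7: d² = 274 - 7² = 274 - 49 = 225
d = 15
Check: 7² + 15² = 49 + 225 = 274 ✓

274 = 7² + 15²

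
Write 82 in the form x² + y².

We need to find integers x, y > 0 such that x² + y² = 82.
Trying x = 1: y² = 82 - 1² = 82 - 1 = 81
y = 9
Check: 1² + 9² = 1 + 81 = 82 ✓

82 = 1² + 9²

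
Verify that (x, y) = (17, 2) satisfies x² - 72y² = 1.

Compute x² = 17² = 289
Compute 72y² = 72·2² = 72·4 = 288
x² - 72y² = 289 - 288 = 1
Since this equals 1, (17, 2) is a solution.

Yes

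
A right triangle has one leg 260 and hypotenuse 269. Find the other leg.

a² = c² - b² = 72361 - 67600 = 4761
a = 69

69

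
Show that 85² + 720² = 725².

Compute a² + b² = 85² + 720² = 7225 + 518400 = 525625
Compute c² = 725² = 525625
Since 525625 = 525625, confirmed.

Yes, it is a Pythagorean triple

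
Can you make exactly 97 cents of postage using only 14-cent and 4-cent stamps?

We need non-negative x, y with 14x + 4y = 97.
gcd(14, 4) = 2, and 2 does not divide 97.
No integer solutions exist, so certainly no non-negative ones.

No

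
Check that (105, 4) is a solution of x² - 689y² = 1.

Compute x² = 105² = 11025
Compute 689y² = 689·4² = 689·16 = 11024
x² - 689y² = 11025 - 11024 = 1
Since this equals 1, (105, 4) is a solution.

Yes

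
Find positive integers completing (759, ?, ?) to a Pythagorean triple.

We need the other leg and hypotenuse such that 759² + x² = c².
Take x = 280, c = 809: 759² + 280² = 576081 + 78400 = 654481 = 809² ✓
Triple: (759, 280, 809)

(759, 280, 809)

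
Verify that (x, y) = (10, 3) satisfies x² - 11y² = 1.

Compute x² = 10² = 100
Compute 11y² = 11·3² = 11·9 = 99
x² - 11y² = 100 - 99 = 1
Since this equals 1, (10, 3) is a solution.

Yes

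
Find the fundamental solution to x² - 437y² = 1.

We seek the smallest positive integers (x, y) with x² - 437y² = 1, i.e., x² = 437y² + 1.
Try successive y values:
y = 1: x² = 437·1² + 1 = 438, not a perfect square
y = 2: x² = 437·2² + 1 = 1749, not a perfect square
y = 3: x² = 437·3² + 1 = 3934, not a perfect square
... continuing the search (or via continued fractions) ...
y = 220: x² = 437·220² + 1 = 21150801, x = 4599 ✓

Verify: 4599² - 437·220² = 21150801 - 21150800 = 1 ✓

x = 4599, y = 220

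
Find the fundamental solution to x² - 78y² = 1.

We seek the smallest positive integers (x, y) with x² - 78y² = 1, i.e., x² = 78y² + 1.
Try successive y values:
y = 1: x² = 78·1² + 1 = 79, not a perfect square
y = 2: x² = 78·2² + 1 = 313, not a perfect square
y = 3: x² = 78·3² + 1 = 703, not a perfect square
... continuing the search (or via continued fractions) ...
y = 6: x² = 78·6² + 1 = 2809, x = 53 ✓

Verify: 53² - 78·6² = 2809 - 2808 = 1 ✓

x = 53, y = 6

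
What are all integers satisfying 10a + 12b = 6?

Step 1: Compute gcd(10, 12) = 2.
Since 2 divides 6, solutions exist.

Step 2: Find a particular solution using extended Euclidean algorithm.
We get a₀ = -3, b₀ = 3.
Check: 10*-3 + 12*3 = 6 = 6 ✓

Step 3: Write the general solution.
a = -3 + (12/2)t = -3 + 6t
b = 3 - (10/2)t = 3 - 5t
for any integer t.

a = -3 + 6t, b = 3 - 5t for integer t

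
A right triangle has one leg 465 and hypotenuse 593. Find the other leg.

b² = c² - a² = 351649 - 216225 = 135424
b = 368

368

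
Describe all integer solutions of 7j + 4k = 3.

Step 1: Compute gcd(7, 4) = 1.
Since 1 divides 3, solutions exist.

Step 2: Find a particular solution using extended Euclidean algorithm.
We get j₀ = -3, k₀ = 6.
Check: 7*-3 + 4*6 = 3 = 3 ✓

Step 3: Write the general solution.
j = -3 + (4/1)t = -3 + 4t
k = 6 - (7/1)t = 6 - 7t
for any integer t.

j = -3 + 4t, k = 6 - 7t for integer t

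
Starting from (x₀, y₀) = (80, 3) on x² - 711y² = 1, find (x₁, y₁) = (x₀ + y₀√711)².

Solutions to x² - Dy² = 1 are generated by powers of (x₀ + y₀√D).
The next solution satisfies x₁ + y₁√711 = (x₀ + y₀√711)², giving:
x₁ = x₀² + 711y₀² = 80² + 711·3² = 6400 + 6399 = 12799
y₁ = 2x₀y₀ = 2·80·3 = 480

Verify: 12799² - 711·480² = 163814401 - 163814400 = 1 ✓

x = 12799, y = 480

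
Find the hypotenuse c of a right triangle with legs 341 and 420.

c² = a² + b² = 341² + 420² = 116281 + 176400 = 292681
c = 541

541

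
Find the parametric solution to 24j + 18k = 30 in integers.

Step 1: Compute gcd(24, 18) = 6.
Since 6 divides 30, solutions exist.

Step 2: Find a particular solution using extended Euclidean algorithm.
We get j₀ = 5, k₀ = -5.
Check: 24*5 + 18*-5 = 30 = 30 ✓

Step 3: Write the general solution.
j = 5 + (18/6)t = 5 + 3t
k = -5 - (24/6)t = -5 - 4t
for any integer t.

j = 5 + 3t, k = -5 - 4t for integer t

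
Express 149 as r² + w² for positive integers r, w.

We need to find integers r, w > 0 such that r² + w² = 149.
Trying r = 7: w² = 149 - 7² = 149 - 49 = 100
w = 10
Check: 7² + 10² = 49 + 100 = 149 ✓

149 = 7² + 10²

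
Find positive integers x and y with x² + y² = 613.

We need to find integers x, y > 0 such that x² + y² = 613.
Trying x = 17: y² = 613 - 17² = 613 - 289 = 324
y = 18
Check: 17² + 18² = 289 + 324 = 613 ✓

613 = 17² + 18²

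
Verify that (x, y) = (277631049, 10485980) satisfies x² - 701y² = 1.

Compute x² = 277631049² = 77078999368840401
Compute 701y² = 701·10485980² = 701·109955776560400 = 77078999368840400
x² - 701y² = 77078999368840401 - 77078999368840400 = 1
Since this equals 1, (277631049, 10485980) is a solution.

Yes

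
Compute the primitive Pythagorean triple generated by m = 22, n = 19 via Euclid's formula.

a = m² - n² = 484 - 361 = 123
b = 2mn = 2·22·19 = 836
c = m² + n² = 484 + 361 = 845
Verify: 123² + 836² = 15129 + 698896 = 714025 = 845² ✓

(123, 836, 845)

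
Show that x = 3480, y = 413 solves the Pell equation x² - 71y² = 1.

Compute x² = 3480² = 12110400
Compute 71y² = 71·413² = 71·170569 = 12110399
x² - 71y² = 12110400 - 12110399 = 1
Since this equals 1, (3480, 413) is a solution.

Yes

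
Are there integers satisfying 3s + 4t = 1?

Step 1: Compute gcd(3, 4).
gcd(3, 4) = 1

Step 2: Check divisibility.
Does 1 divide 1? 1 = 1 x 1, so yes.

By the theorem on linear Diophantine equations, 3s + 4t = 1 has integer solutions if and only if gcd(3, 4) divides 1. Since 1 | 1, solutions exist.

Yes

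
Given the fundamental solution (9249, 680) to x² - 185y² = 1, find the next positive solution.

Solutions to x² - Dy² = 1 are generated by powers of (x₀ + y₀√D).
The next solution satisfies x₁ + y₁√185 = (x₀ + y₀√185)², giving:
x₁ = x₀² + 185y₀² = 9249² + 185·680² = 85544001 + 85544000 = 171088001
y₁ = 2x₀y₀ = 2·9249·680 = 12578640

Verify: 171088001² - 185·12578640² = 29271104086176001 - 29271104086176000 = 1 ✓

x = 171088001, y = 12578640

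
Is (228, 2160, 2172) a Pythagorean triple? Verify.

Compute a² + b² = 228² + 2160² = 51984 + 4665600 = 4717584
Compute c² = 2172² = 4717584
Since 4717584 = 4717584, confirmed.

Yes, it is a Pythagorean triple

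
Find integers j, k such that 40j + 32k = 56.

Step 1: Check solvability.
gcd(40, 32) = 8
Since 8 divides 56, solutions exist.

Step 2: Apply extended Euclidean algorithm to find gcd.
We find integers such that 40*x0 + 32*y0 = 8

Step 3: Scale the particular solution.
Multiply by 56/8 = 7:
j = 7, k = -7

Step 4: Verify.
40*(7) + 32*(-7) = 56 = 56 ✓

j = 7, k = -7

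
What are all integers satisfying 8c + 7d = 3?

Step 1: Compute gcd(8, 7) = 1.
Since 1 divides 3, solutions exist.

Step 2: Find a particular solution using extended Euclidean algorithm.
We get c₀ = 3, d₀ = -3.
Check: 8*3 + 7*-3 = 3 = 3 ✓

Step 3: Write the general solution.
c = 3 + (7/1)t = 3 + 7t
d = -3 - (8/1)t = -3 - 8t
for any integer t.

c = 3 + 7t, d = -3 - 8t for integer t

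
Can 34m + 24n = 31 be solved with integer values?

Step 1: Compute gcd(34, 24).
gcd(34, 24) = 2

Step 2: Check divisibility.
Does 2 divide 31? 31 = 2 x 15 + 1, so no.

By the theorem on linear Diophantine equations, 34m + 24n = 31 has integer solutions if and only if gcd(34, 24) divides 31. Since 2 does not divide 31, no solutions exist.

No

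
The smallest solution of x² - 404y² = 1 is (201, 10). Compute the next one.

Solutions to x² - Dy² = 1 are generated by powers of (x₀ + y₀√D).
The next solution satisfies x₁ + y₁√404 = (x₀ + y₀√404)², giving:
x₁ = x₀² + 404y₀² = 201² + 404·10² = 40401 + 40400 = 80801
y₁ = 2x₀y₀ = 2·201·10 = 4020

Verify: 80801² - 404·4020² = 6528801601 - 6528801600 = 1 ✓

x = 80801, y = 4020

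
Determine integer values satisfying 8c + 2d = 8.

Step 1: Check solvability.
gcd(8, 2) = 2
Since 2 divides 8, solutions exist.

Step 2: Apply extended Euclidean algorithm to find gcd.
We find integers such that 8*x0 + 2*y0 = 2

Step 3: Scale the particular solution.
Multiply by 8/2 = 4:
c = 0, d = 4

Step 4: Verify.
8*(0) + 2*(4) = 8 = 8 ✓

c = 0, d = 4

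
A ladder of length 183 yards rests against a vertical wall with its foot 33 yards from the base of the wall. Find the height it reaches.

The ladder, wall, and ground form a right triangle with hypotenuse 183 and one leg 33.
By the Pythagorean theorem: h² = 183² - 33² = 33489 - 1089 = 32400
h = √32400 = 180 yards

180 yards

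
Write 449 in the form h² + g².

We need to find integers h, g > 0 such that h² + g² = 449.
Trying h = 7: g² = 449 - 7² = 449 - 49 = 400
g = 20
Check: 7² + 20² = 49 + 400 = 449 ✓

449 = 7² + 20²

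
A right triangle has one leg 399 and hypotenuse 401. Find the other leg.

b² = c² - a² = 160801 - 159201 = 1600
b = 40

40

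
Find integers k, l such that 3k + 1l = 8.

Step 1: Check solvability.
gcd(3, 1) = 1
Since 1 divides 8, solutions exist.

Step 2: Apply extended Euclidean algorithm to find gcd.
We find integers such that 3*x0 + 1*y0 = 1

Step 3: Scale the particular solution.
Multiply by 8/1 = 8:
k = 0, l = 8

Step 4: Verify.
3*(0) + 1*(8) = 8 = 8 ✓

k = 0, l = 8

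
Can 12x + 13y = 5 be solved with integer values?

Step 1: Compute gcd(12, 13).
gcd(12, 13) = 1

Step 2: Check divisibility.
Does 1 divide 5? 5 = 1 x 5, so yes.

By the theorem on linear Diophantine equations, 12x + 13y = 5 has integer solutions if and only if gcd(12, 13) divides 5. Since 1 | 5, solutions exist.

Yes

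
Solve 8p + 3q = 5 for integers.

Step 1: Check solvability.
gcd(8, 3) = 1
Since 1 divides 5, solutions exist.

Step 2: Apply extended Euclidean algorithm to find gcd.
We find integers such that 8*x0 + 3*y0 = 1

Step 3: Scale the particular solution.
Multiply by 5/1 = 5:
p = -5, q = 15

Step 4: Verify.
8*(-5) + 3*(15) = 5 = 5 ✓

p = -5, q = 15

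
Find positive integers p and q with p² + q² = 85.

We need to find integers p, q > 0 such that p² + q² = 85.
Trying p = 2: q² = 85 - 2² = 85 - 4 = 81
q = 9
Check: 2² + 9² = 4 + 81 = 85 ✓

85 = 2² + 9²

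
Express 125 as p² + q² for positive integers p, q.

We need to find integers p, q > 0 such that p² + q² = 125.
Trying p = 2: q² = 125 - 2² = 125 - 4 = 121
q = 11
Check: 2² + 11² = 4 + 121 = 125 ✓

125 = 2² + 11²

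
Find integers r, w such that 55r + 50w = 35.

Step 1: Check solvability.
gcd(55, 50) = 5
Since 5 divides 35, solutions exist.

Step 2: Apply extended Euclidean algorithm to find gcd.
We find integers such that 55*x0 + 50*y0 = 5

Step 3: Scale the particular solution.
Multiply by 35/5 = 7:
r = 7, w = -7

Step 4: Verify.
55*(7) + 50*(-7) = 35 = 35 ✓

r = 7, w = -7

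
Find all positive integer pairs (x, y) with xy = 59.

The positive divisors of 59 are: 1, 59.
Each divisor d gives the pair (d, 59/d):
(1, 59), (59, 1)

(1, 59), (59, 1)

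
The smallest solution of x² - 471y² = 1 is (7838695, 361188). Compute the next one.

Solutions to x² - Dy² = 1 are generated by powers of (x₀ + y₀√D).
The next solution satisfies x₁ + y₁√471 = (x₀ + y₀√471)², giving:
x₁ = x₀² + 471y₀² = 7838695² + 471·361188² = 61445139303025 + 61445139303024 = 122890278606049
y₁ = 2x₀y₀ = 2·7838695·361188 = 5662485139320

Verify: 122890278606049² - 471·5662485139320² = 15102020575872344550539390401 - 15102020575872344550539390400 = 1 ✓

x = 122890278606049, y = 5662485139320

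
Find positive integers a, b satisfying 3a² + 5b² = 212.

Try small values of a and check whether (212 - 3a²)/5 is a perfect square.
a = 8: 3·8² = 192, so 5b² = 212 - 192 = 20, giving b² = 4, b = 2.
Check: 3·8² + 5·2² = 192 + 20 = 212 ✓

a = 8, b = 2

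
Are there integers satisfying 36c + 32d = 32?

Step 1: Compute gcd(36, 32).
gcd(36, 32) = 4

Step 2: Check divisibility.
Does 4 divide 32? 32 = 4 x 8, so yes.

By the theorem on linear Diophantine equations, 36c + 32d = 32 has integer solutions if and only if gcd(36, 32) divides 32. Since 4 | 32, solutions exist.

Yes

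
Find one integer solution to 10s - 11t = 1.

Step 1: Check solvability.
gcd(10, 11) = 1
Since 1 divides 1, solutions exist.

Step 2: Apply extended Euclidean algorithm to find gcd.
We find integers such that 10*x0 + 11*y0 = 1

Step 3: Scale the particular solution.
Multiply by 1/1 = 1:
s = -1, t = -1

Step 4: Verify.
10*(-1) - 11*(-1) = 1 = 1 ✓

s = -1, t = -1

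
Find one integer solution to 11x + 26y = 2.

Step 1: Check solvability.
gcd(11, 26) = 1
Since 1 divides 2, solutions exist.

Step 2: Apply extended Euclidean algorithm to find gcd.
We find integers such that 11*x0 + 26*y0 = 1

Step 3: Scale the particular solution.
Multiply by 2/1 = 2:
x = -14, y = 6

Step 4: Verify.
11*(-14) + 26*(6) = 2 = 2 ✓

x = -14, y = 6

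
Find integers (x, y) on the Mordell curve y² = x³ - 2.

Try small integer x values and check whether x³ - 2 is a perfect square.
x = 3: x³ - 2 = 3³ - 2 = 27 - 2 = 25
Is 25 a perfect square? 5² = 25 ✓
So (x, y) = (3, 5) is a solution.

x = 3, y = 5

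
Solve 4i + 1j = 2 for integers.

Step 1: Check solvability.
gcd(4, 1) = 1
Since 1 divides 2, solutions exist.

Step 2: Apply extended Euclidean algorithm to find gcd.
We find integers such that 4*x0 + 1*y0 = 1

Step 3: Scale the particular solution.
Multiply by 2/1 = 2:
i = 0, j = 2

Step 4: Verify.
4*(0) + 1*(2) = 2 = 2 ✓

i = 0, j = 2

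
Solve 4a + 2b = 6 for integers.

Step 1: Check solvability.
gcd(4, 2) = 2
Since 2 divides 6, solutions exist.

Step 2: Apply extended Euclidean algorithm to find gcd.
We find integers such that 4*x0 + 2*y0 = 2

Step 3: Scale the particular solution.
Multiply by 6/2 = 3:
a = 0, b = 3

Step 4: Verify.
4*(0) + 2*(3) = 6 = 6 ✓

a = 0, b = 3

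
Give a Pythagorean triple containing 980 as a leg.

We need the other leg and hypotenuse such that 980² + x² = c².
Take x = 1197, c = 1547: 980² + 1197² = 960400 + 1432809 = 2393209 = 1547² ✓
Triple: (1197, 980, 1547)

(1197, 980, 1547)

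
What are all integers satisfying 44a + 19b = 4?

Step 1: Compute gcd(44, 19) = 1.
Since 1 divides 4, solutions exist.

Step 2: Find a particular solution using extended Euclidean algorithm.
We get a₀ = -12, b₀ = 28.
Check: 44*-12 + 19*28 = 4 = 4 ✓

Step 3: Write the general solution.
a = -12 + (19/1)t = -12 + 19t
b = 28 - (44/1)t = 28 - 44t
for any integer t.

a = -12 + 19t, b = 28 - 44t for integer t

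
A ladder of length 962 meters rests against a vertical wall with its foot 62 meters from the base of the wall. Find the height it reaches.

The ladder, wall, and ground form a right triangle with hypotenuse 962 and one leg 62.
By the Pythagorean theorem: h² = 962² - 62² = 925444 - 3844 = 921600
h = √921600 = 960 meters

960 meters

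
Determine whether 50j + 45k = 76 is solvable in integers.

Step 1: Compute gcd(50, 45).
gcd(50, 45) = 5

Step 2: Check divisibility.
Does 5 divide 76? 76 = 5 x 15 + 1, so no.

By the theorem on linear Diophantine equations, 50j + 45k = 76 has integer solutions if and only if gcd(50, 45) divides 76. Since 5 does not divide 76, no solutions exist.

No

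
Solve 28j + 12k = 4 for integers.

Step 1: Check solvability.
gcd(28, 12) = 4
Since 4 divides 4, solutions exist.

Step 2: Apply extended Euclidean algorithm to find gcd.
We find integers such that 28*x0 + 12*y0 = 4

Step 3: Scale the particular solution.
Multiply by 4/4 = 1:
j = 1, k = -2

Step 4: Verify.
28*(1) + 12*(-2) = 4 = 4 ✓

j = 1, k = -2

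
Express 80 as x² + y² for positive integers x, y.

We need to find integers x, y > 0 such that x² + y² = 80.
Trying x = 4: y² = 80 - 4² = 80 - 16 = 64
y = 8
Check: 4² + 8² = 16 + 64 = 80 ✓

80 = 4² + 8²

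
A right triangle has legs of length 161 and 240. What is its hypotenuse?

c² = a² + b² = 161² + 240² = 25921 + 57600 = 83521
c = 289

289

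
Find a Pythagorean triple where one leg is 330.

We need the other leg and hypotenuse such that 330² + x² = c².
Take x = 1064, c = 1114: 330² + 1064² = 108900 + 1132096 = 1240996 = 1114² ✓
Triple: (330, 1064, 1114)

(330, 1064, 1114)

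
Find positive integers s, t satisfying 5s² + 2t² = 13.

Try small values of s and check whether (13 - 5s²)/2 is a perfect square.
s = 1: 5·1² = 5, so 2t² = 13 - 5 = 8, giving t² = 4, t = 2.
Check: 5·1² + 2·2² = 5 + 8 = 13 ✓

s = 1, t = 2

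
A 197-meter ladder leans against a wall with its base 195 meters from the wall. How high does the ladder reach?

The ladder, wall, and ground form a right triangle with hypotenuse 197 and one leg 195.
By the Pythagorean theorem: h² = 197² - 195² = 38809 - 38025 = 784
h = √784 = 28 meters

28 meters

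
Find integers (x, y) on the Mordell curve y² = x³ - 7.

Try small integer x values and check whether x³ - 7 is a perfect square.
x = 2: x³ - 7 = 2³ - 7 = 8 - 7 = 1
Is 1 a perfect square? 1² = 1 ✓
So (x, y) = (2, 1) is a solution.

x = 2, y = 1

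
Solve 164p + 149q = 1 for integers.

Step 1: Check solvability.
gcd(164, 149) = 1
Since 1 divides 1, solutions exist.

Step 2: Apply extended Euclidean algorithm to find gcd.
We find integers such that 164*x0 + 149*y0 = 1

Step 3: Scale the particular solution.
Multiply by 1/1 = 1:
p = 10, q = -11

Step 4: Verify.
164*(10) + 149*(-11) = 1 = 1 ✓

p = 10, q = -11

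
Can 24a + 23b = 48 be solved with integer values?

Step 1: Compute gcd(24, 23).
gcd(24, 23) = 1

Step 2: Check divisibility.
Does 1 divide 48? 48 = 1 x 48, so yes.

By the theorem on linear Diophantine equations, 24a + 23b = 48 has integer solutions if and only if gcd(24, 23) divides 48. Since 1 | 48, solutions exist.

Yes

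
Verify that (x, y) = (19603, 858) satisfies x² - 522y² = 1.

Compute x² = 19603² = 384277609
Compute 522y² = 522·858² = 522·736164 = 384277608
x² - 522y² = 384277609 - 384277608 = 1
Since this equals 1, (19603, 858) is a solution.

Yes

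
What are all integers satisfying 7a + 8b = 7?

Step 1: Compute gcd(7, 8) = 1.
Since 1 divides 7, solutions exist.

Step 2: Find a particular solution using extended Euclidean algorithm.
We get a₀ = -7, b₀ = 7.
Check: 7*-7 + 8*7 = 7 = 7 ✓

Step 3: Write the general solution.
a = -7 + (8/1)t = -7 + 8t
b = 7 - (7/1)t = 7 - 7t
for any integer t.

a = -7 + 8t, b = 7 - 7t for integer t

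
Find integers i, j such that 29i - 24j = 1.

Step 1: Check solvability.
gcd(29, 24) = 1
Since 1 divides 1, solutions exist.

Step 2: Apply extended Euclidean algorithm to find gcd.
We find integers such that 29*x0 + 24*y0 = 1

Step 3: Scale the particular solution.
Multiply by 1/1 = 1:
i = 5, j = 6

Step 4: Verify.
29*(5) - 24*(6) = 1 = 1 ✓

i = 5, j = 6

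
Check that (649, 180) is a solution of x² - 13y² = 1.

Compute x² = 649² = 421201
Compute 13y² = 13·180² = 13·32400 = 421200
x² - 13y² = 421201 - 421200 = 1
Since this equals 1, (649, 180) is a solution.

Yes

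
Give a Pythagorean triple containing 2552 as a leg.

We need the other leg and hypotenuse such that 2552² + x² = c².
Take x = 2880, c = 3848: 2552² + 2880² = 6512704 + 8294400 = 14807104 = 3848² ✓
Triple: (2552, 2880, 3848)

(2552, 2880, 3848)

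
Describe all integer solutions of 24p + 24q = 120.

Step 1: Compute gcd(24, 24) = 24.
Since 24 divides 120, solutions exist.

Step 2: Find a particular solution using extended Euclidean algorithm.
We get p₀ = 0, q₀ = 5.
Check: 24*0 + 24*5 = 120 = 120 ✓

Step 3: Write the general solution.
p = 0 + (24/24)t = 0 + 1t
q = 5 - (24/24)t = 5 - 1t
for any integer t.

p = 0 + 1t, q = 5 - 1t for integer t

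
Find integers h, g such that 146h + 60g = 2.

Step 1: Check solvability.
gcd(146, 60) = 2
Since 2 divides 2, solutions exist.

Step 2: Apply extended Euclidean algorithm to find gcd.
We find integers such that 146*x0 + 60*y0 = 2

Step 3: Scale the particular solution.
Multiply by 2/2 = 1:
h = 7, g = -17

Step 4: Verify.
146*(7) + 60*(-17) = 2 = 2 ✓

h = 7, g = -17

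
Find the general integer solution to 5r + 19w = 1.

Step 1: Compute gcd(5, 19) = 1.
Since 1 divides 1, solutions exist.

Step 2: Find a particular solution using extended Euclidean algorithm.
We get r₀ = 4, w₀ = -1.
Check: 5*4 + 19*-1 = 1 = 1 ✓

Step 3: Write the general solution.
r = 4 + (19/1)t = 4 + 19t
w = -1 - (5/1)t = -1 - 5t
for any integer t.

r = 4 + 19t, w = -1 - 5t for integer t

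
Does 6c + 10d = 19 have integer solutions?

Step 1: Compute gcd(6, 10).
gcd(6, 10) = 2

Step 2: Check divisibility.
Does 2 divide 19? 19 = 2 x 9 + 1, so no.

By the theorem on linear Diophantine equations, 6c + 10d = 19 has integer solutions if and only if gcd(6, 10) divides 19. Since 2 does not divide 19, no solutions exist.

No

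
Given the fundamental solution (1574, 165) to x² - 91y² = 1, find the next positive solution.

Solutions to x² - Dy² = 1 are generated by powers of (x₀ + y₀√D).
The next solution satisfies x₁ + y₁√91 = (x₀ + y₀√91)², giving:
x₁ = x₀² + 91y₀² = 1574² + 91·165² = 2477476 + 2477475 = 4954951
y₁ = 2x₀y₀ = 2·1574·165 = 519420

Verify: 4954951² - 91·519420² = 24551539412401 - 24551539412400 = 1 ✓

x = 4954951, y = 519420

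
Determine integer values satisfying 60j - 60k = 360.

Step 1: Check solvability.
gcd(60, 60) = 60
Since 60 divides 360, solutions exist.

Step 2: Apply extended Euclidean algorithm to find gcd.
We find integers such that 60*x0 + 60*y0 = 60

Step 3: Scale the particular solution.
Multiply by 360/60 = 6:
j = 0, k = -6

Step 4: Verify.
60*(0) - 60*(-6) = 360 = 360 ✓

j = 0, k = -6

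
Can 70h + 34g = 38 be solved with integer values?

Step 1: Compute gcd(70, 34).
gcd(70, 34) = 2

Step 2: Check divisibility.
Does 2 divide 38? 38 = 2 x 19, so yes.

By the theorem on linear Diophantine equations, 70h + 34g = 38 has integer solutions if and only if gcd(70, 34) divides 38. Since 2 | 38, solutions exist.

Yes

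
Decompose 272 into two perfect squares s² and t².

We need to find integers s, t > 0 such that s² + t² = 272.
Trying s = 4: t² = 272 - 4² = 272 - 16 = 256
t = 16
Check: 4² + 16² = 16 + 256 = 272 ✓

272 = 4² + 16²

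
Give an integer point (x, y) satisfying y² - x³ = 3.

Try small integer x values and check whether x³ + 3 is a perfect square.
x = 1: x³ + 3 = 1³ + 3 = 1 + 3 = 4
Is 4 a perfect square? 2² = 4 ✓
So (x, y) = (1, 2) is a solution.

x = 1, y = 2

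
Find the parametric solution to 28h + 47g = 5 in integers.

Step 1: Compute gcd(28, 47) = 1.
Since 1 divides 5, solutions exist.

Step 2: Find a particular solution using extended Euclidean algorithm.
We get h₀ = -25, g₀ = 15.
Check: 28*-25 + 47*15 = 5 = 5 ✓

Step 3: Write the general solution.
h = -25 + (47/1)t = -25 + 47t
g = 15 - (28/1)t = 15 - 28t
for any integer t.

h = -25 + 47t, g = 15 - 28t for integer t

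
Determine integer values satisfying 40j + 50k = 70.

Step 1: Check solvability.
gcd(40, 50) = 10
Since 10 divides 70, solutions exist.

Step 2: Apply extended Euclidean algorithm to find gcd.
We find integers such that 40*x0 + 50*y0 = 10

Step 3: Scale the particular solution.
Multiply by 70/10 = 7:
j = -7, k = 7

Step 4: Verify.
40*(-7) + 50*(7) = 70 = 70 ✓

j = -7, k = 7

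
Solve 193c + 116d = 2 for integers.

Step 1: Check solvability.
gcd(193, 116) = 1
Since 1 divides 2, solutions exist.

Step 2: Apply extended Euclidean algorithm to find gcd.
We find integers such that 193*x0 + 116*y0 = 1

Step 3: Scale the particular solution.
Multiply by 2/1 = 2:
c = -6, d = 10

Step 4: Verify.
193*(-6) + 116*(10) = 2 = 2 ✓

c = -6, d = 10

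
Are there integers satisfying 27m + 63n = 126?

Step 1: Compute gcd(27, 63).
gcd(27, 63) = 9

Step 2: Check divisibility.
Does 9 divide 126? 126 = 9 x 14, so yes.

By the theorem on linear Diophantine equations, 27m + 63n = 126 has integer solutions if and only if gcd(27, 63) divides 126. Since 9 | 126, solutions exist.

Yes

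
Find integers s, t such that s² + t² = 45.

We need to find integers s, t > 0 such that s² + t² = 45.
Trying s = 3: t² = 45 - 3² = 45 - 9 = 36
t = 6
Check: 3² + 6² = 9 + 36 = 45 ✓

45 = 3² + 6²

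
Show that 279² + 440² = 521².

Compute a² + b² = 279² + 440² = 77841 + 193600 = 271441
Compute c² = 521² = 271441
Since 271441 = 271441, confirmed.

Yes, it is a Pythagorean triple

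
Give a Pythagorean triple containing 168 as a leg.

We need the other leg and hypotenuse such that 168² + x² = c².
Take x = 425, c = 457: 168² + 425² = 28224 + 180625 = 208849 = 457² ✓
Triple: (425, 168, 457)

(425, 168, 457)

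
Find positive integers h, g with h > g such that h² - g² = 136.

Factor: h² - g² = (h+g)(h-g) = 136.
We need two factors of 136 with the same parity.
Use h+g = 68 and h-g = 2 (product 68·2 = 136).
Adding: 2h = 70, so h = 35.
Subtracting: 2g = 66, so g = 33.
Check: 35² - 33² = 1225 - 1089 = 136 ✓

h = 35, g = 33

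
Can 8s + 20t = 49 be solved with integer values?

Step 1: Compute gcd(8, 20).
gcd(8, 20) = 4

Step 2: Check divisibility.
Does 4 divide 49? 49 = 4 x 12 + 1, so no.

By the theorem on linear Diophantine equations, 8s + 20t = 49 has integer solutions if and only if gcd(8, 20) divides 49. Since 4 does not divide 49, no solutions exist.

No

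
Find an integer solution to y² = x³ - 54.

Try small integer x values and check whether x³ - 54 is a perfect square.
x = 7: x³ - 54 = 7³ - 54 = 343 - 54 = 289
Is 289 a perfect square? 17² = 289 ✓
So (x, y) = (7, -17) is a solution.

x = 7, y = -17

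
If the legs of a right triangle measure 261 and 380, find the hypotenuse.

c² = a² + b² = 261² + 380² = 68121 + 144400 = 212521
c = 461

461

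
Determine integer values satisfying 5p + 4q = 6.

Step 1: Check solvability.
gcd(5, 4) = 1
Since 1 divides 6, solutions exist.

Step 2: Apply extended Euclidean algorithm to find gcd.
We find integers such that 5*x0 + 4*y0 = 1

Step 3: Scale the particular solution.
Multiply by 6/1 = 6:
p = 6, q = -6

Step 4: Verify.
5*(6) + 4*(-6) = 6 = 6 ✓

p = 6, q = -6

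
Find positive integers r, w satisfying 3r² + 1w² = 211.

Try small values of r and check whether (211 - 3r²)/1 is a perfect square.
r = 7: 3·7² = 147, so 1w² = 211 - 147 = 64, giving w² = 64, w = 8.
Check: 3·7² + 1·8² = 147 + 64 = 211 ✓

r = 7, w = 8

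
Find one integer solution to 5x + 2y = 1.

Step 1: Check solvability.
gcd(5, 2) = 1
Since 1 divides 1, solutions exist.

Step 2: Apply extended Euclidean algorithm to find gcd.
We find integers such that 5*x0 + 2*y0 = 1

Step 3: Scale the particular solution.
Multiply by 1/1 = 1:
x = 1, y = -2

Step 4: Verify.
5*(1) + 2*(-2) = 1 = 1 ✓

x = 1, y = -2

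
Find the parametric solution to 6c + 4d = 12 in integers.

Step 1: Compute gcd(6, 4) = 2.
Since 2 divides 12, solutions exist.

Step 2: Find a particular solution using extended Euclidean algorithm.
We get c₀ = 6, d₀ = -6.
Check: 6*6 + 4*-6 = 12 = 12 ✓

Step 3: Write the general solution.
c = 6 + (4/2)t = 6 + 2t
d = -6 - (6/2)t = -6 - 3t
for any integer t.

c = 6 + 2t, d = -6 - 3t for integer t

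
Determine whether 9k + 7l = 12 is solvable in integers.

Step 1: Compute gcd(9, 7).
gcd(9, 7) = 1

Step 2: Check divisibility.
Does 1 divide 12? 12 = 1 x 12, so yes.

By the theorem on linear Diophantine equations, 9k + 7l = 12 has integer solutions if and only if gcd(9, 7) divides 12. Since 1 | 12, solutions exist.

Yes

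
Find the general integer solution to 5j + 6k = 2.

Step 1: Compute gcd(5, 6) = 1.
Since 1 divides 2, solutions exist.

Step 2: Find a particular solution using extended Euclidean algorithm.
We get j₀ = -2, k₀ = 2.
Check: 5*-2 + 6*2 = 2 = 2 ✓

Step 3: Write the general solution.
j = -2 + (6/1)t = -2 + 6t
k = 2 - (5/1)t = 2 - 5t
for any integer t.

j = -2 + 6t, k = 2 - 5t for integer t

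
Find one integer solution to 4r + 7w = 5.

Step 1: Check solvability.
gcd(4, 7) = 1
Since 1 divides 5, solutions exist.

Step 2: Apply extended Euclidean algorithm to find gcd.
We find integers such that 4*x0 + 7*y0 = 1

Step 3: Scale the particular solution.
Multiply by 5/1 = 5:
r = 10, w = -5

Step 4: Verify.
4*(10) + 7*(-5) = 5 = 5 ✓

r = 10, w = -5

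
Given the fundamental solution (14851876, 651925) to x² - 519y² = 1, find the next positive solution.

Solutions to x² - Dy² = 1 are generated by powers of (x₀ + y₀√D).
The next solution satisfies x₁ + y₁√519 = (x₀ + y₀√519)², giving:
x₁ = x₀² + 519y₀² = 14851876² + 519·651925² = 220578220719376 + 220578220719375 = 441156441438751
y₁ = 2x₀y₀ = 2·14851876·651925 = 19364618522600

Verify: 441156441438751² - 519·19364618522600² = 194619005822902140482884440001 - 194619005822902140482884440000 = 1 ✓

x = 441156441438751, y = 19364618522600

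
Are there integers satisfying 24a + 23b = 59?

Step 1: Compute gcd(24, 23).
gcd(24, 23) = 1

Step 2: Check divisibility.
Does 1 divide 59? 59 = 1 x 59, so yes.

By the theorem on linear Diophantine equations, 24a + 23b = 59 has integer solutions if and only if gcd(24, 23) divides 59. Since 1 | 59, solutions exist.

Yes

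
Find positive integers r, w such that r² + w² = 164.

Search for r with 164 - r² a perfect square.
r = 8: 164 - 8² = 164 - 64 = 100 = 10² ✓
So r = 8, w = 10.

r = 8, w = 10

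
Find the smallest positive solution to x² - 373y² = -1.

We need x² = 373y² - 1. Try successive y:
y = 1: x² = 373·1² - 1 = 372, not a perfect square
y = 2: x² = 373·2² - 1 = 1491, not a perfect square
y = 3: x² = 373·3² - 1 = 3356, not a perfect square
...
y = 265: x² = 373·265² - 1 = 26193924 = 5118² ✓
Check: 5118² - 373·265² = 26193924 - 26193925 = -1 ✓

x = 5118, y = 265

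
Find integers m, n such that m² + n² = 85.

We need to find integers m, n > 0 such that m² + n² = 85.
Trying m = 2: n² = 85 - 2² = 85 - 4 = 81
n = 9
Check: 2² + 9² = 4 + 81 = 85 ✓

85 = 2² + 9²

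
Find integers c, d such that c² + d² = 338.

We need to find integers c, d > 0 such that c² + d² = 338.
Trying c = 7: d² = 338 - 7² = 338 - 49 = 289
d = 17
Check: 7² + 17² = 49 + 289 = 338 ✓

338 = 7² + 17²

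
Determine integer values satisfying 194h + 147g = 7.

Step 1: Check solvability.
gcd(194, 147) = 1
Since 1 divides 7, solutions exist.

Step 2: Apply extended Euclidean algorithm to find gcd.
We find integers such that 194*x0 + 147*y0 = 1

Step 3: Scale the particular solution.
Multiply by 7/1 = 7:
h = -175, g = 231

Step 4: Verify.
194*(-175) + 147*(231) = 7 = 7 ✓

h = -175, g = 231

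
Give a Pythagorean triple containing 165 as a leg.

We need the other leg and hypotenuse such that 165² + x² = c².
Take x = 52, c = 173: 165² + 52² = 27225 + 2704 = 29929 = 173² ✓
Triple: (165, 52, 173)

(165, 52, 173)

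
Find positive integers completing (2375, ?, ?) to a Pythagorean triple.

We need the other leg and hypotenuse such that 2375² + x² = c².
Take x = 660, c = 2465: 2375² + 660² = 5640625 + 435600 = 6076225 = 2465² ✓
Triple: (2375, 660, 2465)

(2375, 660, 2465)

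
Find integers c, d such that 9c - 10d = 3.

Step 1: Check solvability.
gcd(9, 10) = 1
Since 1 divides 3, solutions exist.

Step 2: Apply extended Euclidean algorithm to find gcd.
We find integers such that 9*x0 + 10*y0 = 1

Step 3: Scale the particular solution.
Multiply by 3/1 = 3:
c = -3, d = -3

Step 4: Verify.
9*(-3) - 10*(-3) = 3 = 3 ✓

c = -3, d = -3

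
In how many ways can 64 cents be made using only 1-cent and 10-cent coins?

We need non-negative integers (x, y) with 1x + 10y = 64.
For each x from 0 to 64, check if (64 - 1x) is a non-negative multiple of 10.
Solutions (x, y): (4,6), (14,5), (24,4), (34,3), ...
Count: 7

7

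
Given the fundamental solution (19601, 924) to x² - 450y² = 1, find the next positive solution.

Solutions to x² - Dy² = 1 are generated by powers of (x₀ + y₀√D).
The next solution satisfies x₁ + y₁√450 = (x₀ + y₀√450)², giving:
x₁ = x₀² + 450y₀² = 19601² + 450·924² = 384199201 + 384199200 = 768398401
y₁ = 2x₀y₀ = 2·19601·924 = 36222648

Verify: 768398401² - 450·36222648² = 590436102659356801 - 590436102659356800 = 1 ✓

x = 768398401, y = 36222648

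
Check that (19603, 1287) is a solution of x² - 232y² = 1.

Compute x² = 19603² = 384277609
Compute 232y² = 232·1287² = 232·1656369 = 384277608
x² - 232y² = 384277609 - 384277608 = 1
Since this equals 1, (19603, 1287) is a solution.

Yes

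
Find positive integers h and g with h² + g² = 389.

We need to find integers h, g > 0 such that h² + g² = 389.
Trying h = 10: g² = 389 - 10² = 389 - 100 = 289
g = 17
Check: 10² + 17² = 100 + 289 = 389 ✓

389 = 10² + 17²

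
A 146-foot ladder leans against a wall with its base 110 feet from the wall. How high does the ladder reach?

The ladder, wall, and ground form a right triangle with hypotenuse 146 and one leg 110.
By the Pythagorean theorem: h² = 146² - 110² = 21316 - 12100 = 9216
h = √9216 = 96 feet

96 feet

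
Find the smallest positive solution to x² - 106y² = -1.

We need x² = 106y² - 1. Try successive y:
y = 1: x² = 106·1² - 1 = 105, not a perfect square
y = 2: x² = 106·2² - 1 = 423, not a perfect square
y = 3: x² = 106·3² - 1 = 953, not a perfect square
...
y = 389: x² = 106·389² - 1 = 16040025 = 4005² ✓
Check: 4005² - 106·389² = 16040025 - 16040026 = -1 ✓

x = 4005, y = 389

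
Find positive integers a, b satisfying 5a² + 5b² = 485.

Try small values of a and check whether (485 - 5a²)/5 is a perfect square.
a = 9: 5·9² = 405, so 5b² = 485 - 405 = 80, giving b² = 16, b = 4.
Check: 5·9² + 5·4² = 405 + 80 = 485 ✓

a = 9, b = 4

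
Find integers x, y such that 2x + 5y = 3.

Step 1: Check solvability.
gcd(2, 5) = 1
Since 1 divides 3, solutions exist.

Step 2: Apply extended Euclidean algorithm to find gcd.
We find integers such that 2*x0 + 5*y0 = 1

Step 3: Scale the particular solution.
Multiply by 3/1 = 3:
x = -6, y = 3

Step 4: Verify.
2*(-6) + 5*(3) = 3 = 3 ✓

x = -6, y = 3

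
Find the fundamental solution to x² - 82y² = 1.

We seek the smallest positive integers (x, y) with x² - 82y² = 1, i.e., x² = 82y² + 1.
Try successive y values:
y = 1: x² = 82·1² + 1 = 83, not a perfect square
y = 2: x² = 82·2² + 1 = 329, not a perfect square
y = 3: x² = 82·3² + 1 = 739, not a perfect square
... continuing the search (or via continued fractions) ...
y = 18: x² = 82·18² + 1 = 26569, x = 163 ✓

Verify: 163² - 82·18² = 26569 - 26568 = 1 ✓

x = 163, y = 18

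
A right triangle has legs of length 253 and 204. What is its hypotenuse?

c² = a² + b² = 253² + 204² = 64009 + 41616 = 105625
c = 325

325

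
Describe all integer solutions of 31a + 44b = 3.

Step 1: Compute gcd(31, 44) = 1.
Since 1 divides 3, solutions exist.

Step 2: Find a particular solution using extended Euclidean algorithm.
We get a₀ = -51, b₀ = 36.
Check: 31*-51 + 44*36 = 3 = 3 ✓

Step 3: Write the general solution.
a = -51 + (44/1)t = -51 + 44t
b = 36 - (31/1)t = 36 - 31t
for any integer t.

a = -51 + 44t, b = 36 - 31t for integer t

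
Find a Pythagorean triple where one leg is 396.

We need the other leg and hypotenuse such that 396² + x² = c².
Take x = 403, c = 565: 396² + 403² = 156816 + 162409 = 319225 = 565² ✓
Triple: (403, 396, 565)

(403, 396, 565)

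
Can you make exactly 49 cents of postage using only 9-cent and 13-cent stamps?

We need non-negative x, y with 9x + 13y = 49.
gcd(9, 13) = 1 divides 49, so integer solutions exist.
Search for a non-negative one: x = 4 gives 13y = 49 - 36 = 13, so y = 1.
Check: 9·4 + 13·1 = 49 ✓

Yes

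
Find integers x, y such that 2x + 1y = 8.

Step 1: Check solvability.
gcd(2, 1) = 1
Since 1 divides 8, solutions exist.

Step 2: Apply extended Euclidean algorithm to find gcd.
We find integers such that 2*x0 + 1*y0 = 1

Step 3: Scale the particular solution.
Multiply by 8/1 = 8:
x = 0, y = 8

Step 4: Verify.
2*(0) + 1*(8) = 8 = 8 ✓

x = 0, y = 8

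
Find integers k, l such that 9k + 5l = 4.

Step 1: Check solvability.
gcd(9, 5) = 1
Since 1 divides 4, solutions exist.

Step 2: Apply extended Euclidean algorithm to find gcd.
We find integers such that 9*x0 + 5*y0 = 1

Step 3: Scale the particular solution.
Multiply by 4/1 = 4:
k = -4, l = 8

Step 4: Verify.
9*(-4) + 5*(8) = 4 = 4 ✓

k = -4, l = 8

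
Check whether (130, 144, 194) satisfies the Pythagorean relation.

Compute a² + b²:
130² + 144² = 16900 + 20736 = 37636
Compute c²:
194² = 37636
Since 37636 = 37636, it is a Pythagorean triple.

Yes, it is a Pythagorean triple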